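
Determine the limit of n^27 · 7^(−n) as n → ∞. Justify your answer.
lim = 0

Exponentials with base > 1 dominate every fixed polynomial: for any fixed c, n^c / 7^n → 0 as n → ∞ (e.g. by the ratio test, or by writing 7^n = e^(n ln 7) and noting e^(n ln 7) / n^c → ∞). Hence n^27 · 7^(−n) = n^27 / 7^n → 0.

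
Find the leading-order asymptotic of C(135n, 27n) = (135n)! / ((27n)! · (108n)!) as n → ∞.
C(135n, 27n) ~ (3125/256)^(27n) · sqrt(5/(8π·27n))

Write N = 27n. Apply Stirling to each factorial:
  (5N)! ~ sqrt(2π·5N) · (5N/e)^(5N),
  N! ~ sqrt(2π N) · (N/e)^N,
  (4N)! ~ sqrt(2π·4N) · (4N/e)^(4N).
The exponential factors combine to (5N)^(5N) / (N^N · (4N)^(4N)) = 5^(5N)/4^(4N) = (5^5/4^4)^N = (3125/256)^N.
The square-root prefactors combine to sqrt(2π·5N) / (sqrt(2π N)·sqrt(2π·4N)) = sqrt(5 / (2π·4·N)) = sqrt(5/(8π·27n)).
Substituting N = 27n: C(135n, 27n) ~ (3125/256)^(27n) · sqrt(5/(8π·27n)).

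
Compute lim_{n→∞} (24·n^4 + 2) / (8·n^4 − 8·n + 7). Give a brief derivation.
lim = 24/8 = 3

For large n the leading n^4 terms dominate both numerator and denominator. Dividing top and bottom by n^4, every other term tends to 0, leaving 24/8 = 3.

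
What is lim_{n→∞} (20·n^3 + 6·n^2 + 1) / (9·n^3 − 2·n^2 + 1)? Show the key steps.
lim = 20/9

For large n the leading n^3 terms dominate both numerator and denominator. Dividing top and bottom by n^3, every other term tends to 0, leaving 20/9.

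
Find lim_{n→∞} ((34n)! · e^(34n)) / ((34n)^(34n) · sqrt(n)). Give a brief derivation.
lim = sqrt(2π·34)

Stirling: (34n)! ~ sqrt(2π·34n) · (34n/e)^(34n). Hence
  (34n)! · e^(34n) / (34n)^(34n) ~ sqrt(2π·34n).
Dividing by sqrt(n): sqrt(2π·34n) / sqrt(n) = sqrt(2π·34) · n^((1−1)/2), so the limit is sqrt(2π·34).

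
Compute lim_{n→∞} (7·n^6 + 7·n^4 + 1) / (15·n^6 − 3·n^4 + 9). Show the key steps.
lim = 7/15

For large n the leading n^6 terms dominate both numerator and denominator. Dividing top and bottom by n^6, every other term tends to 0, leaving 7/15.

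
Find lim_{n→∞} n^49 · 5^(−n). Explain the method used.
lim = 0

Exponentials with base > 1 dominate every fixed polynomial: for any fixed c, n^c / 5^n → 0 as n → ∞ (e.g. by the ratio test, or by writing 5^n = e^(n ln 5) and noting e^(n ln 5) / n^c → ∞). Hence n^49 · 5^(−n) = n^49 / 5^n → 0.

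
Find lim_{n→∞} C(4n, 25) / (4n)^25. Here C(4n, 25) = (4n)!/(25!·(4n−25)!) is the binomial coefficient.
lim = 1/25! = 1/15511210043330985984000000

With N = 4n → ∞: C(N, 25) / N^25 = [N(N−1)…(N−24)] / (25! · N^25) = (1/25!) · 1 · (1 − 1/(4n)) · … · (1 − 24/(4n)). Each factor → 1 as N → ∞, so the limit is 1/25! = 1/15511210043330985984000000.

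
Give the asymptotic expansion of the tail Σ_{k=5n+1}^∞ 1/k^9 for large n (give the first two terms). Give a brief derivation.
Σ_{k>5n} 1/k^9 = 1/(8 · (5n)^8) − 1/(2 · (5n)^9) + O(1/(5n)^10)

Compare to the integral: ∫_{5n}^∞ x^(−9) dx = [−x^(−8)/8]_{5n}^∞ = 1/((9−1)·(5n)^8). The Euler-Maclaurin correction adds −f(5n)/2 = −1/(2·(5n)^9). Euler-Maclaurin then gives
  Σ_{k>5n} 1/k^9 = ∫_{5n}^∞ dx/x^9 − 1/(2·(5n)^9) + O(1/(5n)^10).
(Equivalently this is ζ(9) − Σ_{k≤5n} 1/k^9.)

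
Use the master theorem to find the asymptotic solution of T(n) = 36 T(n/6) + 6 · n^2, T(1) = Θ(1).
T(n) = Θ(n^2 log n)

log_6 36 = 2, and f(n) = 6 · n^2 = Θ(n^(log_6 36)). This is Case 2 of the master theorem: T(n) = Θ(f(n) · log n) = Θ(n^2 log n).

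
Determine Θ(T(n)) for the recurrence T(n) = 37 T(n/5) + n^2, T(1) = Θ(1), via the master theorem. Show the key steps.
T(n) = Θ(n^(log_5 37))

Master theorem: compare f(n) = n^2 to n^(log_5 37) where log_5 37 ≈ 2.244. Since 2 < log_5 37, we have f(n) = O(n^(log_5 37 − ε)) for some ε > 0 — Case 1. Hence T(n) = Θ(n^(log_5 37)).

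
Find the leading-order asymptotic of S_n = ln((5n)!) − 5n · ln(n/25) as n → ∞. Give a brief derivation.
S_n ~ 5n · (ln 125 − 1) + O(ln n)

Stirling: ln((5n)!) = 5n ln(5n) − 5n + O(ln n).
  S_n = 5n ln(5n) − 5n − 5n ln(n/25) + O(ln n)
      = 5n ln(5n) − 5n ln n + 5n ln 25 − 5n + O(ln n)
      = 5n ln 5 + 5n ln 25 − 5n + O(ln n)
      = 5n (ln 125 − 1) + O(ln n).
Numerically ln(125) − 1 ≈ 3.8283.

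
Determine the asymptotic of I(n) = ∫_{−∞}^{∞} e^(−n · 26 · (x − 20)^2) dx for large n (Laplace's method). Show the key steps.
I(n) = sqrt(π/(26n))

Here φ(x) = 26 · (x − 20)^2 has its unique minimum at x* = 20 with φ(x*) = 0 and φ''(x*) = 52. Laplace's method gives
  I(n) ~ e^(−n φ(x*)) · sqrt(2π / (n · φ''(x*))) = sqrt(2π / (52n)) = sqrt(π/(26n)).
This is exact: substituting u = (x − 20)·sqrt(26n) gives I(n) = (1/sqrt(26n)) ∫_{−∞}^{∞} e^(−u^2) du = sqrt(π/(26n)).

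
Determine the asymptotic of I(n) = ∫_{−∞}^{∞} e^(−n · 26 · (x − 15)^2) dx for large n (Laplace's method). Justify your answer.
I(n) = sqrt(π/(26n))

Here φ(x) = 26 · (x − 15)^2 has its unique minimum at x* = 15 with φ(x*) = 0 and φ''(x*) = 52. Laplace's method gives
  I(n) ~ e^(−n φ(x*)) · sqrt(2π / (n · φ''(x*))) = sqrt(2π / (52n)) = sqrt(π/(26n)).
This is exact: substituting u = (x − 15)·sqrt(26n) gives I(n) = (1/sqrt(26n)) ∫_{−∞}^{∞} e^(−u^2) du = sqrt(π/(26n)).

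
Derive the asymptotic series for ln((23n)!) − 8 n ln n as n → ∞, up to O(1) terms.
ln((23n)!) − 8 n ln n = 15 n ln n + 23(ln 23 − 1) n + (1/2) ln(2π·23n) + O(1/n)

Stirling: ln((23n)!) = 23n ln(23n) − 23n + (1/2) ln(2π·23n) + O(1/n).
Expand 23n ln(23n) = 23n (ln n + ln 23) = 23n ln n + 23n ln 23.
Subtract 8n ln n: leading term is (23 − 8) n ln n = 15 n ln n. The next term is 23n ln 23 − 23n = 23(ln 23 − 1) n. Then the (1/2) ln(2π·23n) correction.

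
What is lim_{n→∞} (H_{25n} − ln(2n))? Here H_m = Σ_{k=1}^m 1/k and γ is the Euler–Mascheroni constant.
lim = ln(25/2) + γ

By Euler-Maclaurin, H_m = ln m + γ + O(1/m). So
  H_{25n} − ln(2n) = ln(25n) + γ − ln(2n) + O(1/n)
                       = ln(25/2) + γ + O(1/n).
Hence the limit is ln(25/2) + γ.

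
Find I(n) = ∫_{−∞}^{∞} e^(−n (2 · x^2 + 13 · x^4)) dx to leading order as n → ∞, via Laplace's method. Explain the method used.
I(n) ~ sqrt(π/(2n))

φ(x) = 2 · x^2 + 13 · x^4 has its unique global minimum at x* = 0 (since φ'(x) = 4x + 52x^3 = 0 only at x = 0 for real x with both coefficients positive, and φ → ∞ as |x| → ∞). At x* = 0, φ(0) = 0 and φ''(0) = 4. Laplace's method then gives
  I(n) ~ sqrt(2π / (n · φ''(0))) · e^(−n φ(0)) = sqrt(2π / (4n)) = sqrt(π/(2n)).
The 13 · x^4 term contributes only at subleading order (an O(1/n) relative correction).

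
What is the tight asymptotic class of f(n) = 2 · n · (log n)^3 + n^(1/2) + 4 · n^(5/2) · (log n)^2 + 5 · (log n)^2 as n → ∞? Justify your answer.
f(n) ∈ Θ(n^(5/2) · (log n)^2)

Compare the terms by growth order. For large n, n^a · (log n)^b dominates n^a' · (log n)^b' iff a > a', or (a = a' and b > b'). Ranking the 4 terms shows the dominant one is 4 · n^(5/2) · (log n)^2. Hence f(n) ∈ Θ(n^(5/2) · (log n)^2).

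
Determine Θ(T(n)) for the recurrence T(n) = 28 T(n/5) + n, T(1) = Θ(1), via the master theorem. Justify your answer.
T(n) = Θ(n^(log_5 28))

Master theorem: compare f(n) = n to n^(log_5 28) where log_5 28 ≈ 2.070. Since 1 < log_5 28, we have f(n) = O(n^(log_5 28 − ε)) for some ε > 0 — Case 1. Hence T(n) = Θ(n^(log_5 28)).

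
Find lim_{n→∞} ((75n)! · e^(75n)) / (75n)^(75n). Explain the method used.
lim = ∞

Stirling: (75n)! ~ sqrt(2π·75n) · (75n/e)^(75n). Hence
  (75n)! · e^(75n) / (75n)^(75n) ~ sqrt(2π·75n) = sqrt(2π·75) · sqrt(n) → ∞.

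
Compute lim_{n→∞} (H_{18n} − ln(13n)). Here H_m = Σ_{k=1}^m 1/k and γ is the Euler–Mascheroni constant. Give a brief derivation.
lim = ln(18/13) + γ

By Euler-Maclaurin, H_m = ln m + γ + O(1/m). So
  H_{18n} − ln(13n) = ln(18n) + γ − ln(13n) + O(1/n)
                       = ln(18/13) + γ + O(1/n).
Hence the limit is ln(18/13) + γ.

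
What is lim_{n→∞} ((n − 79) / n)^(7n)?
lim = e^(−553)

Rewrite as (1 − 79/n)^(7n). By the standard limit (1 + x/n)^n → e^x, we have (1 − 79/n)^n → e^(−79), and raising to the 7th power gives e^(−553).
More precisely, ln[(1 − 79/n)^(7n)] = 7n · ln(1 − 79/n) = 7n · (-79/n + O(1/n^2)) = -553 + O(1/n) → -553.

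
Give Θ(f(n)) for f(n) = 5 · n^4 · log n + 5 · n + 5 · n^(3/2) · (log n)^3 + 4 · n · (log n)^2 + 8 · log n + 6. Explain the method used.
f(n) ∈ Θ(n^4 · log n)

Compare the terms by growth order. For large n, n^a · (log n)^b dominates n^a' · (log n)^b' iff a > a', or (a = a' and b > b'). Ranking the 6 terms shows the dominant one is 5 · n^4 · log n. Hence f(n) ∈ Θ(n^4 · log n).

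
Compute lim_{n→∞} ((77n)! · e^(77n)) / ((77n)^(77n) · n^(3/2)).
lim = 0

Stirling: (77n)! ~ sqrt(2π·77n) · (77n/e)^(77n). Hence
  (77n)! · e^(77n) / (77n)^(77n) ~ sqrt(2π·77n).
Dividing by n^(3/2): sqrt(2π·77n) / n^(3/2) = sqrt(2π·77) · n^((1−3)/2), so the expression behaves like sqrt(2π·77) · n^((1−3)/2) → 0.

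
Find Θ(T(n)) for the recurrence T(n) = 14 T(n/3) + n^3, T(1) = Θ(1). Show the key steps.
T(n) = Θ(n^3)

log_3 14 ≈ 2.402. f(n) = n^3 dominates n^(log_3 14) since 3 > 2.402, and the regularity condition a·f(n/b) = 14·(n/3)^3 = (14/27)·n^3 ≤ c·f(n) holds with c = 14/27 ≈ 0.519 < 1. So this is Case 3: T(n) = Θ(f(n)) = Θ(n^3).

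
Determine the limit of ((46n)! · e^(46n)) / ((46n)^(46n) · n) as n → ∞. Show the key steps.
lim = 0

Stirling: (46n)! ~ sqrt(2π·46n) · (46n/e)^(46n). Hence
  (46n)! · e^(46n) / (46n)^(46n) ~ sqrt(2π·46n).
Dividing by n: sqrt(2π·46n) / n = sqrt(2π·46) · n^((1−2)/2), so the expression behaves like sqrt(2π·46) · n^((1−2)/2) → 0.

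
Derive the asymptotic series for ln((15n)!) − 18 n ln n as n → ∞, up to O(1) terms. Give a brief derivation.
ln((15n)!) − 18 n ln n = −3 n ln n + 15(ln 15 − 1) n + (1/2) ln(2π·15n) + O(1/n)

Stirling: ln((15n)!) = 15n ln(15n) − 15n + (1/2) ln(2π·15n) + O(1/n).
Expand 15n ln(15n) = 15n (ln n + ln 15) = 15n ln n + 15n ln 15.
Subtract 18n ln n: leading term is (15 − 18) n ln n = −3 n ln n. The next term is 15n ln 15 − 15n = 15(ln 15 − 1) n. Then the (1/2) ln(2π·15n) correction.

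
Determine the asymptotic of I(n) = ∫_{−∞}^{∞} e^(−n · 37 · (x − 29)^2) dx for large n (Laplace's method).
I(n) = sqrt(π/(37n))

Here φ(x) = 37 · (x − 29)^2 has its unique minimum at x* = 29 with φ(x*) = 0 and φ''(x*) = 74. Laplace's method gives
  I(n) ~ e^(−n φ(x*)) · sqrt(2π / (n · φ''(x*))) = sqrt(2π / (74n)) = sqrt(π/(37n)).
This is exact: substituting u = (x − 29)·sqrt(37n) gives I(n) = (1/sqrt(37n)) ∫_{−∞}^{∞} e^(−u^2) du = sqrt(π/(37n)).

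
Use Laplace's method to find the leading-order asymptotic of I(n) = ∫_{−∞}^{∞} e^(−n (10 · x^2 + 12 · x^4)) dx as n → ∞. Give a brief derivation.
I(n) ~ sqrt(π/(10n))

φ(x) = 10 · x^2 + 12 · x^4 has its unique global minimum at x* = 0 (since φ'(x) = 20x + 48x^3 = 0 only at x = 0 for real x with both coefficients positive, and φ → ∞ as |x| → ∞). At x* = 0, φ(0) = 0 and φ''(0) = 20. Laplace's method then gives
  I(n) ~ sqrt(2π / (n · φ''(0))) · e^(−n φ(0)) = sqrt(2π / (20n)) = sqrt(π/(10n)).
The 12 · x^4 term contributes only at subleading order (an O(1/n) relative correction).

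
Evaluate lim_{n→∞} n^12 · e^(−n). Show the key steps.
lim = 0

Exponentials with base > 1 dominate every fixed polynomial: for any fixed c, n^c / e^n → 0 as n → ∞ (e.g. by the ratio test, or since e^n grows faster than any power of n). Hence n^12 · e^(−n) = n^12 / e^n → 0.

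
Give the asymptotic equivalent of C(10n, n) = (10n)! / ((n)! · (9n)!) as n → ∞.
C(10n, n) ~ (10000000000/387420489)^(n) · sqrt(5/(9π·n))

Write N = n. Apply Stirling to each factorial:
  (10N)! ~ sqrt(2π·10N) · (10N/e)^(10N),
  N! ~ sqrt(2π N) · (N/e)^N,
  (9N)! ~ sqrt(2π·9N) · (9N/e)^(9N).
The exponential factors combine to (10N)^(10N) / (N^N · (9N)^(9N)) = 10^(10N)/9^(9N) = (10^10/9^9)^N = (10000000000/387420489)^N.
The square-root prefactors combine to sqrt(2π·10N) / (sqrt(2π N)·sqrt(2π·9N)) = sqrt(10 / (2π·9·N)) = sqrt(5/(9π·n)).
Substituting N = n: C(10n, n) ~ (10000000000/387420489)^(n) · sqrt(5/(9π·n)).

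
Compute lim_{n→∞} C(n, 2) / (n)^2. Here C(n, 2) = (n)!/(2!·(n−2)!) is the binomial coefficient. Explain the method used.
lim = 1/2! = 1/2

With N = n → ∞: C(N, 2) / N^2 = [N(N−1)…(N−1)] / (2! · N^2) = (1/2!) · 1 · (1 − 1/n). Each factor → 1 as N → ∞, so the limit is 1/2! = 1/2.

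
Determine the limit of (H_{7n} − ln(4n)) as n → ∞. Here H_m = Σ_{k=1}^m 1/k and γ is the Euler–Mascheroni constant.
lim = ln(7/4) + γ

By Euler-Maclaurin, H_m = ln m + γ + O(1/m). So
  H_{7n} − ln(4n) = ln(7n) + γ − ln(4n) + O(1/n)
                       = ln(7/4) + γ + O(1/n).
Hence the limit is ln(7/4) + γ.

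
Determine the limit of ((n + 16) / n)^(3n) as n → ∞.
lim = e^48

Rewrite as (1 + 16/n)^(3n). By the standard limit (1 + x/n)^n → e^x, we have (1 + 16/n)^n → e^16, and raising to the 3rd power gives e^48.
More precisely, ln[(1 + 16/n)^(3n)] = 3n · ln(1 + 16/n) = 3n · (16/n + O(1/n^2)) = 48 + O(1/n) → 48.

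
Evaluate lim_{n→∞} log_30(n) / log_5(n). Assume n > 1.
lim = ln(5) / ln(30) = log_30(5)

Change of base: log_30(n) = ln n / ln 30 and log_5(n) = ln n / ln 5. The ratio is (ln n / ln 30) · (ln 5 / ln n) = ln 5 / ln 30, a constant independent of n. So the limit is ln 5 / ln 30 = log_30(5).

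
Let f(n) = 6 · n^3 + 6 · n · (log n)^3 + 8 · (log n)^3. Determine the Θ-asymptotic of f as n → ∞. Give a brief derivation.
f(n) ∈ Θ(n^3)

Compare the terms by growth order. For large n, n^a · (log n)^b dominates n^a' · (log n)^b' iff a > a', or (a = a' and b > b'). Ranking the 3 terms shows the dominant one is 6 · n^3. Hence f(n) ∈ Θ(n^3).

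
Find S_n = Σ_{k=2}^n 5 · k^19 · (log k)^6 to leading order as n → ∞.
S_n ~ n^20 · (log n)^6 / 4

By integral comparison, S_n = ∫_1^n 5 · x^19 · (log x)^6 dx + O(n^19 · (log n)^6). For the integral, the leading term of ∫_1^n x^19 (log x)^6 dx is n^20/20 · (log n)^6 (by repeated integration by parts; each step lowers the log-exponent and produces a relatively O(1/log n) correction). Hence S_n ~ n^20 · (log n)^6 / 4.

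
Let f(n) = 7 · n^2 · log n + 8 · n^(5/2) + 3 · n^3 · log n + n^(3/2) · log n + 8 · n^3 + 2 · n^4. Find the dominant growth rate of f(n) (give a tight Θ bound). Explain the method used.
f(n) ∈ Θ(n^4)

Compare the terms by growth order. For large n, n^a · (log n)^b dominates n^a' · (log n)^b' iff a > a', or (a = a' and b > b'). Ranking the 6 terms shows the dominant one is 2 · n^4. Hence f(n) ∈ Θ(n^4).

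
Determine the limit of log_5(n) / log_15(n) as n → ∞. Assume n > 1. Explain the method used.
lim = ln(15) / ln(5) = log_5(15)

Change of base: log_5(n) = ln n / ln 5 and log_15(n) = ln n / ln 15. The ratio is (ln n / ln 5) · (ln 15 / ln n) = ln 15 / ln 5, a constant independent of n. So the limit is ln 15 / ln 5 = log_5(15).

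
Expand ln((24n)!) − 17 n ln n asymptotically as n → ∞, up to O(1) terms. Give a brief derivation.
ln((24n)!) − 17 n ln n = 7 n ln n + 24(ln 24 − 1) n + (1/2) ln(2π·24n) + O(1/n)

Stirling: ln((24n)!) = 24n ln(24n) − 24n + (1/2) ln(2π·24n) + O(1/n).
Expand 24n ln(24n) = 24n (ln n + ln 24) = 24n ln n + 24n ln 24.
Subtract 17n ln n: leading term is (24 − 17) n ln n = 7 n ln n. The next term is 24n ln 24 − 24n = 24(ln 24 − 1) n. Then the (1/2) ln(2π·24n) correction.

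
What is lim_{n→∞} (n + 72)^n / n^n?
lim = e^72

Rewrite as (1 + 72/n)^(n). By the standard limit (1 + x/n)^n → e^x, we have (1 + 72/n)^n → e^72, and raising to the 1st power gives e^72.
More precisely, ln[(1 + 72/n)^(n)] = n · ln(1 + 72/n) = n · (72/n + O(1/n^2)) = 72 + O(1/n) → 72.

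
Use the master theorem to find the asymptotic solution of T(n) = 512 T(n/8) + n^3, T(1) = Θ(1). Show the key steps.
T(n) = Θ(n^3 log n)

log_8 512 = 3, and f(n) = n^3 = Θ(n^(log_8 512)). This is Case 2 of the master theorem: T(n) = Θ(f(n) · log n) = Θ(n^3 log n).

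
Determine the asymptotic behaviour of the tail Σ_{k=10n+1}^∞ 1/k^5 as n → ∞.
Σ_{k>10n} 1/k^5 ~ 1/(4 · (10n)^4)

Compare to the integral: ∫_{10n}^∞ x^(−5) dx = [−x^(−4)/4]_{10n}^∞ = 1/((5−1)·(10n)^4). Euler-Maclaurin then gives
  Σ_{k>10n} 1/k^5 = ∫_{10n}^∞ dx/x^5 − 1/(2·(10n)^5) + O(1/(10n)^6).
(Equivalently this is ζ(5) − Σ_{k≤10n} 1/k^5.)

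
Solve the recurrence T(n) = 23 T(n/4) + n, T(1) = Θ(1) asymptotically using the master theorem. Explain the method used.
T(n) = Θ(n^(log_4 23))

Master theorem: compare f(n) = n to n^(log_4 23) where log_4 23 ≈ 2.262. Since 1 < log_4 23, we have f(n) = O(n^(log_4 23 − ε)) for some ε > 0 — Case 1. Hence T(n) = Θ(n^(log_4 23)).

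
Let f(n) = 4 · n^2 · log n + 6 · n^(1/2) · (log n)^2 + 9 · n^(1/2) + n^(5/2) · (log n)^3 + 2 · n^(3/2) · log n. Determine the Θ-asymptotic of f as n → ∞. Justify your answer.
f(n) ∈ Θ(n^(5/2) · (log n)^3)

Compare the terms by growth order. For large n, n^a · (log n)^b dominates n^a' · (log n)^b' iff a > a', or (a = a' and b > b'). Ranking the 5 terms shows the dominant one is n^(5/2) · (log n)^3. Hence f(n) ∈ Θ(n^(5/2) · (log n)^3).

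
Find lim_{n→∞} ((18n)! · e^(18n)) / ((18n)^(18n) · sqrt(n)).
lim = sqrt(2π·18)

Stirling: (18n)! ~ sqrt(2π·18n) · (18n/e)^(18n). Hence
  (18n)! · e^(18n) / (18n)^(18n) ~ sqrt(2π·18n).
Dividing by sqrt(n): sqrt(2π·18n) / sqrt(n) = sqrt(2π·18) · n^((1−1)/2), so the limit is sqrt(2π·18).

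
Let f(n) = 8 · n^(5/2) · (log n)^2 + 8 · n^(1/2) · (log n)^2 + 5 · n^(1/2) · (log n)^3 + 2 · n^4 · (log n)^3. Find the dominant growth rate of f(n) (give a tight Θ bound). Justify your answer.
f(n) ∈ Θ(n^4 · (log n)^3)

Compare the terms by growth order. For large n, n^a · (log n)^b dominates n^a' · (log n)^b' iff a > a', or (a = a' and b > b'). Ranking the 4 terms shows the dominant one is 2 · n^4 · (log n)^3. Hence f(n) ∈ Θ(n^4 · (log n)^3).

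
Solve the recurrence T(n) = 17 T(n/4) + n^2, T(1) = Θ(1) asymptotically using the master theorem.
T(n) = Θ(n^(log_4 17))

Master theorem: compare f(n) = n^2 to n^(log_4 17) where log_4 17 ≈ 2.044. Since 2 < log_4 17, we have f(n) = O(n^(log_4 17 − ε)) for some ε > 0 — Case 1. Hence T(n) = Θ(n^(log_4 17)).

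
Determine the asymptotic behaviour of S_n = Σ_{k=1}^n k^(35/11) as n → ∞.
S_n ~ (11/46) · n^(46/11)

Integral comparison: Σ_{k=1}^n k^(35/11) = ∫_0^n x^(35/11) dx + O(n^(35/11)). The integral is n^(1 + 35/11) / (1 + 35/11) = n^((35+11)/11) / ((35+11)/11) = (11/46) · n^(46/11).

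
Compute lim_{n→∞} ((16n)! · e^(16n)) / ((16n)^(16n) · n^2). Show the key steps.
lim = 0

Stirling: (16n)! ~ sqrt(2π·16n) · (16n/e)^(16n). Hence
  (16n)! · e^(16n) / (16n)^(16n) ~ sqrt(2π·16n).
Dividing by n^2: sqrt(2π·16n) / n^2 = sqrt(2π·16) · n^((1−4)/2), so the expression behaves like sqrt(2π·16) · n^((1−4)/2) → 0.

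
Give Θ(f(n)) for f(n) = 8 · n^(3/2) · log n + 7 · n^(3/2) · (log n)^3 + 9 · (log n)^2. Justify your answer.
f(n) ∈ Θ(n^(3/2) · (log n)^3)

Compare the terms by growth order. For large n, n^a · (log n)^b dominates n^a' · (log n)^b' iff a > a', or (a = a' and b > b'). Ranking the 3 terms shows the dominant one is 7 · n^(3/2) · (log n)^3. Hence f(n) ∈ Θ(n^(3/2) · (log n)^3).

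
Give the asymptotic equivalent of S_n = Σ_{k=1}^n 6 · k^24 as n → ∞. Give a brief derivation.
S_n ~ 6 · n^25 / 25

By integral comparison (Euler-Maclaurin), Σ_{k=1}^n 6 · k^24 = 6 · ∫_0^n x^24 dx + O(n^24) = 6 · n^25/25 + O(n^24). (Equivalently, Faulhaber's formula gives the same leading term.)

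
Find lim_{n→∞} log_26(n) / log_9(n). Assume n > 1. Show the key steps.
lim = ln(9) / ln(26) = log_26(9)

Change of base: log_26(n) = ln n / ln 26 and log_9(n) = ln n / ln 9. The ratio is (ln n / ln 26) · (ln 9 / ln n) = ln 9 / ln 26, a constant independent of n. So the limit is ln 9 / ln 26 = log_26(9).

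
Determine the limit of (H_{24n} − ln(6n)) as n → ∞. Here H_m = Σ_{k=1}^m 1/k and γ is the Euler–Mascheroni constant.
lim = ln 4 + γ

By Euler-Maclaurin, H_m = ln m + γ + O(1/m). So
  H_{24n} − ln(6n) = ln(24n) + γ − ln(6n) + O(1/n)
                       = ln(24/6) + γ + O(1/n).
Hence the limit is ln(24/6) + γ (= ln 4).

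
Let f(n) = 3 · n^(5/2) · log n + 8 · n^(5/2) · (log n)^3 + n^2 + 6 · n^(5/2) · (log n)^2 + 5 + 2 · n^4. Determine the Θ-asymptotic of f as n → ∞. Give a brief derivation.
f(n) ∈ Θ(n^4)

Compare the terms by growth order. For large n, n^a · (log n)^b dominates n^a' · (log n)^b' iff a > a', or (a = a' and b > b'). Ranking the 6 terms shows the dominant one is 2 · n^4. Hence f(n) ∈ Θ(n^4).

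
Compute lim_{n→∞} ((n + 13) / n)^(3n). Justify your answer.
lim = e^39

Rewrite as (1 + 13/n)^(3n). By the standard limit (1 + x/n)^n → e^x, we have (1 + 13/n)^n → e^13, and raising to the 3rd power gives e^39.
More precisely, ln[(1 + 13/n)^(3n)] = 3n · ln(1 + 13/n) = 3n · (13/n + O(1/n^2)) = 39 + O(1/n) → 39.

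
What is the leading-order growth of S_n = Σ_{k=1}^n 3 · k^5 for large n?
S_n ~ n^6 / 2

By integral comparison (Euler-Maclaurin), Σ_{k=1}^n 3 · k^5 = 3 · ∫_0^n x^5 dx + O(n^5) = 3 · n^6/6 = n^6 / 2 + O(n^5). (Equivalently, Faulhaber's formula gives the same leading term.)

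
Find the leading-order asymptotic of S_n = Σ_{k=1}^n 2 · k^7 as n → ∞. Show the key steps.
S_n ~ n^8 / 4

By integral comparison (Euler-Maclaurin), Σ_{k=1}^n 2 · k^7 = 2 · ∫_0^n x^7 dx + O(n^7) = 2 · n^8/8 = n^8 / 4 + O(n^7). (Equivalently, Faulhaber's formula gives the same leading term.)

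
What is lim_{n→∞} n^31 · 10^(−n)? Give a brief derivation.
lim = 0

Exponentials with base > 1 dominate every fixed polynomial: for any fixed c, n^c / 10^n → 0 as n → ∞ (e.g. by the ratio test, or by writing 10^n = e^(n ln 10) and noting e^(n ln 10) / n^c → ∞). Hence n^31 · 10^(−n) = n^31 / 10^n → 0.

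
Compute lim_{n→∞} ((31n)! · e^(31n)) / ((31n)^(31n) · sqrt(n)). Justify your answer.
lim = sqrt(2π·31)

Stirling: (31n)! ~ sqrt(2π·31n) · (31n/e)^(31n). Hence
  (31n)! · e^(31n) / (31n)^(31n) ~ sqrt(2π·31n).
Dividing by sqrt(n): sqrt(2π·31n) / sqrt(n) = sqrt(2π·31) · n^((1−1)/2), so the limit is sqrt(2π·31).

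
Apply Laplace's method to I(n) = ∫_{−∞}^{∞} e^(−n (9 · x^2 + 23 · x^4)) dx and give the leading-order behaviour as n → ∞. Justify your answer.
I(n) ~ sqrt(π/(9n))

φ(x) = 9 · x^2 + 23 · x^4 has its unique global minimum at x* = 0 (since φ'(x) = 18x + 92x^3 = 0 only at x = 0 for real x with both coefficients positive, and φ → ∞ as |x| → ∞). At x* = 0, φ(0) = 0 and φ''(0) = 18. Laplace's method then gives
  I(n) ~ sqrt(2π / (n · φ''(0))) · e^(−n φ(0)) = sqrt(2π / (18n)) = sqrt(π/(9n)).
The 23 · x^4 term contributes only at subleading order (an O(1/n) relative correction).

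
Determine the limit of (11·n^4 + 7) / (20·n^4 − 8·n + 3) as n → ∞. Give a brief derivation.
lim = 11/20

For large n the leading n^4 terms dominate both numerator and denominator. Dividing top and bottom by n^4, every other term tends to 0, leaving 11/20.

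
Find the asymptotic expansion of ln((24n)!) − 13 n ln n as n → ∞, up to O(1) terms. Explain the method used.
ln((24n)!) − 13 n ln n = 11 n ln n + 24(ln 24 − 1) n + (1/2) ln(2π·24n) + O(1/n)

Stirling: ln((24n)!) = 24n ln(24n) − 24n + (1/2) ln(2π·24n) + O(1/n).
Expand 24n ln(24n) = 24n (ln n + ln 24) = 24n ln n + 24n ln 24.
Subtract 13n ln n: leading term is (24 − 13) n ln n = 11 n ln n. The next term is 24n ln 24 − 24n = 24(ln 24 − 1) n. Then the (1/2) ln(2π·24n) correction.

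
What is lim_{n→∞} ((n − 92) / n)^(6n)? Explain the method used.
lim = e^(−552)

Rewrite as (1 − 92/n)^(6n). By the standard limit (1 + x/n)^n → e^x, we have (1 − 92/n)^n → e^(−92), and raising to the 6th power gives e^(−552).
More precisely, ln[(1 − 92/n)^(6n)] = 6n · ln(1 − 92/n) = 6n · (-92/n + O(1/n^2)) = -552 + O(1/n) → -552.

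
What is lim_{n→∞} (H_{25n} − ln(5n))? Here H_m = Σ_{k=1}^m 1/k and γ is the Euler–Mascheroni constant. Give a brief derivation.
lim = ln 5 + γ

By Euler-Maclaurin, H_m = ln m + γ + O(1/m). So
  H_{25n} − ln(5n) = ln(25n) + γ − ln(5n) + O(1/n)
                       = ln(25/5) + γ + O(1/n).
Hence the limit is ln(25/5) + γ (= ln 5).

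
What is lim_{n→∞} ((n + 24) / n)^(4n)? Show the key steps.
lim = e^96

Rewrite as (1 + 24/n)^(4n). By the standard limit (1 + x/n)^n → e^x, we have (1 + 24/n)^n → e^24, and raising to the 4th power gives e^96.
More precisely, ln[(1 + 24/n)^(4n)] = 4n · ln(1 + 24/n) = 4n · (24/n + O(1/n^2)) = 96 + O(1/n) → 96.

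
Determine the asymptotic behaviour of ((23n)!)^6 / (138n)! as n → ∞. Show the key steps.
((23n)!)^6/(138n)! ~ ((2π·23n)^(5/2) / sqrt(6)) · 6^(−6·23n)  →  0

Write N = 23n. Stirling: N! ~ sqrt(2π N)(N/e)^N and (6N)! ~ sqrt(2π·6N)·(6N/e)^(6N).
  (N!)^6/(6N)! ~ (2π N)^(6/2) (N/e)^(6N) / [sqrt(2π·6N) (6N/e)^(6N)]
     = (2π N)^(6/2) / sqrt(2π·6N) · (N/(6N))^(6N)
     = (2π N)^((6−1)/2) / sqrt(6) · 6^(−6N).
Since 6^6 > 1, the factor 6^(−6N) decays exponentially, so the ratio → 0. Substituting N = 23n gives the stated form.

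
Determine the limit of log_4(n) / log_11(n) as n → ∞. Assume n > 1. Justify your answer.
lim = ln(11) / ln(4) = log_4(11)

Change of base: log_4(n) = ln n / ln 4 and log_11(n) = ln n / ln 11. The ratio is (ln n / ln 4) · (ln 11 / ln n) = ln 11 / ln 4, a constant independent of n. So the limit is ln 11 / ln 4 = log_4(11).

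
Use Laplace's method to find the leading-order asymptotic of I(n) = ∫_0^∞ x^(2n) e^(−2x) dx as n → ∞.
I(n) ~ (sqrt(2π·2n) / 2) · (2n/(2e))^(2n)

Write the integrand as exp(2n ln x − 2x) and set f(x) = 2n ln x − 2x. Then f'(x) = 2n/x − 2 = 0 at x* = 2n/2, and f''(x*) = −2n/x*^2 = −2^2/(2n). Laplace's method (interior maximum) gives
  I(n) ~ e^(f(x*)) · sqrt(2π / |f''(x*)|)
        = exp(2n ln(2n/2) − 2n) · sqrt(2π · 2n / 2^2)
        = (2n/2)^(2n) e^(−2n) · sqrt(2π·2n) / 2
        = (sqrt(2π·2n) / 2) · (2n/(2e))^(2n).
This matches Γ(2n+1)/2^(2n+1) with Stirling applied to Γ.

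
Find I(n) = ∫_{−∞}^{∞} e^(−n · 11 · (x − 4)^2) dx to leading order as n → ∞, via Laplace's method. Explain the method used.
I(n) = sqrt(π/(11n))

Here φ(x) = 11 · (x − 4)^2 has its unique minimum at x* = 4 with φ(x*) = 0 and φ''(x*) = 22. Laplace's method gives
  I(n) ~ e^(−n φ(x*)) · sqrt(2π / (n · φ''(x*))) = sqrt(2π / (22n)) = sqrt(π/(11n)).
This is exact: substituting u = (x − 4)·sqrt(11n) gives I(n) = (1/sqrt(11n)) ∫_{−∞}^{∞} e^(−u^2) du = sqrt(π/(11n)).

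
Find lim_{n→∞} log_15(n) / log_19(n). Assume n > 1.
lim = ln(19) / ln(15) = log_15(19)

Change of base: log_15(n) = ln n / ln 15 and log_19(n) = ln n / ln 19. The ratio is (ln n / ln 15) · (ln 19 / ln n) = ln 19 / ln 15, a constant independent of n. So the limit is ln 19 / ln 15 = log_15(19).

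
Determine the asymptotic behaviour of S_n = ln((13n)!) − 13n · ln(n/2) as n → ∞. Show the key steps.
S_n ~ 13n · (ln 26 − 1) + O(ln n)

Stirling: ln((13n)!) = 13n ln(13n) − 13n + O(ln n).
  S_n = 13n ln(13n) − 13n − 13n ln(n/2) + O(ln n)
      = 13n ln(13n) − 13n ln n + 13n ln 2 − 13n + O(ln n)
      = 13n ln 13 + 13n ln 2 − 13n + O(ln n)
      = 13n (ln 26 − 1) + O(ln n).
Numerically ln(26) − 1 ≈ 2.2581.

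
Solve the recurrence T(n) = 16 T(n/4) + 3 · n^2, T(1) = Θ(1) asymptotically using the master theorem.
T(n) = Θ(n^2 log n)

log_4 16 = 2, and f(n) = 3 · n^2 = Θ(n^(log_4 16)). This is Case 2 of the master theorem: T(n) = Θ(f(n) · log n) = Θ(n^2 log n).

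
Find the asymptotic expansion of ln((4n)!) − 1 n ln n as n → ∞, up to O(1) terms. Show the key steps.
ln((4n)!) − 1 n ln n = 3 n ln n + 4(ln 4 − 1) n + (1/2) ln(2π·4n) + O(1/n)

Stirling: ln((4n)!) = 4n ln(4n) − 4n + (1/2) ln(2π·4n) + O(1/n).
Expand 4n ln(4n) = 4n (ln n + ln 4) = 4n ln n + 4n ln 4.
Subtract 1n ln n: leading term is (4 − 1) n ln n = 3 n ln n. The next term is 4n ln 4 − 4n = 4(ln 4 − 1) n. Then the (1/2) ln(2π·4n) correction.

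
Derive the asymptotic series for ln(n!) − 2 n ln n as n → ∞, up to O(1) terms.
ln(n!) − 2 n ln n = −n ln n − n + (1/2) ln(2π n) + O(1/n)

Stirling: ln((n)!) = n ln(n) − n + (1/2) ln(2π·n) + O(1/n).
Here n ln(n) = n ln n.
Subtract 2n ln n: leading term is (1 − 2) n ln n = −n ln n. The next term is −n. Then the (1/2) ln(2π·n) correction.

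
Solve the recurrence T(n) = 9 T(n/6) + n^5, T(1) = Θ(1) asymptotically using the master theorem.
T(n) = Θ(n^5)

log_6 9 ≈ 1.226. f(n) = n^5 dominates n^(log_6 9) since 5 > 1.226, and the regularity condition a·f(n/b) = 9·(n/6)^5 = (9/7776)·n^5 ≤ c·f(n) holds with c = 9/7776 ≈ 0.00116 < 1. So this is Case 3: T(n) = Θ(f(n)) = Θ(n^5).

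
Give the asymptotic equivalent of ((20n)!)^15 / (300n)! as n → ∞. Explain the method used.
((20n)!)^15/(300n)! ~ ((2π·20n)^(14/2) / sqrt(15)) · 15^(−15·20n)  →  0

Write N = 20n. Stirling: N! ~ sqrt(2π N)(N/e)^N and (15N)! ~ sqrt(2π·15N)·(15N/e)^(15N).
  (N!)^15/(15N)! ~ (2π N)^(15/2) (N/e)^(15N) / [sqrt(2π·15N) (15N/e)^(15N)]
     = (2π N)^(15/2) / sqrt(2π·15N) · (N/(15N))^(15N)
     = (2π N)^((15−1)/2) / sqrt(15) · 15^(−15N).
Since 15^15 > 1, the factor 15^(−15N) decays exponentially, so the ratio → 0. Substituting N = 20n gives the stated form.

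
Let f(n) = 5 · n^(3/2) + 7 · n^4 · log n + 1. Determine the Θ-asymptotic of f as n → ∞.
f(n) ∈ Θ(n^4 · log n)

Compare the terms by growth order. For large n, n^a · (log n)^b dominates n^a' · (log n)^b' iff a > a', or (a = a' and b > b'). Ranking the 3 terms shows the dominant one is 7 · n^4 · log n. Hence f(n) ∈ Θ(n^4 · log n).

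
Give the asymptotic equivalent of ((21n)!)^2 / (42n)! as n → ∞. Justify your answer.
((21n)!)^2/(42n)! ~ ((2π·21n)^(1/2) / sqrt(2)) · 2^(−2·21n)  →  0

Write N = 21n. Stirling: N! ~ sqrt(2π N)(N/e)^N and (2N)! ~ sqrt(2π·2N)·(2N/e)^(2N).
  (N!)^2/(2N)! ~ (2π N)^(2/2) (N/e)^(2N) / [sqrt(2π·2N) (2N/e)^(2N)]
     = (2π N)^(2/2) / sqrt(2π·2N) · (N/(2N))^(2N)
     = (2π N)^((2−1)/2) / sqrt(2) · 2^(−2N).
Since 2^2 > 1, the factor 2^(−2N) decays exponentially, so the ratio → 0. Substituting N = 21n gives the stated form.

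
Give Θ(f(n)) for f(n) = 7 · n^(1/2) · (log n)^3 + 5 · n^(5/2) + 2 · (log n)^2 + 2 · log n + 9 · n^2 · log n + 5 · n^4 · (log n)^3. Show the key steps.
f(n) ∈ Θ(n^4 · (log n)^3)

Compare the terms by growth order. For large n, n^a · (log n)^b dominates n^a' · (log n)^b' iff a > a', or (a = a' and b > b'). Ranking the 6 terms shows the dominant one is 5 · n^4 · (log n)^3. Hence f(n) ∈ Θ(n^4 · (log n)^3).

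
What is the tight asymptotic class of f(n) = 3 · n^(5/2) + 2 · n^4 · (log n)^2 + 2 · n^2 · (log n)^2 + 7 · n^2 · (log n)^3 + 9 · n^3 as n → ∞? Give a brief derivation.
f(n) ∈ Θ(n^4 · (log n)^2)

Compare the terms by growth order. For large n, n^a · (log n)^b dominates n^a' · (log n)^b' iff a > a', or (a = a' and b > b'). Ranking the 5 terms shows the dominant one is 2 · n^4 · (log n)^2. Hence f(n) ∈ Θ(n^4 · (log n)^2).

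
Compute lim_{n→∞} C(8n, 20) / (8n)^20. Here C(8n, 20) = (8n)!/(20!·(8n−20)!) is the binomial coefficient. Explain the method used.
lim = 1/20! = 1/2432902008176640000

With N = 8n → ∞: C(N, 20) / N^20 = [N(N−1)…(N−19)] / (20! · N^20) = (1/20!) · 1 · (1 − 1/(8n)) · … · (1 − 19/(8n)). Each factor → 1 as N → ∞, so the limit is 1/20! = 1/2432902008176640000.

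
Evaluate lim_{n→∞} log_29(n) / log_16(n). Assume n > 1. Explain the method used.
lim = ln(16) / ln(29) = log_29(16)

Change of base: log_29(n) = ln n / ln 29 and log_16(n) = ln n / ln 16. The ratio is (ln n / ln 29) · (ln 16 / ln n) = ln 16 / ln 29, a constant independent of n. So the limit is ln 16 / ln 29 = log_29(16).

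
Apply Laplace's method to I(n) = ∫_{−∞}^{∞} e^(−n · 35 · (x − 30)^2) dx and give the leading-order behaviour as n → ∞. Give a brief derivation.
I(n) = sqrt(π/(35n))

Here φ(x) = 35 · (x − 30)^2 has its unique minimum at x* = 30 with φ(x*) = 0 and φ''(x*) = 70. Laplace's method gives
  I(n) ~ e^(−n φ(x*)) · sqrt(2π / (n · φ''(x*))) = sqrt(2π / (70n)) = sqrt(π/(35n)).
This is exact: substituting u = (x − 30)·sqrt(35n) gives I(n) = (1/sqrt(35n)) ∫_{−∞}^{∞} e^(−u^2) du = sqrt(π/(35n)).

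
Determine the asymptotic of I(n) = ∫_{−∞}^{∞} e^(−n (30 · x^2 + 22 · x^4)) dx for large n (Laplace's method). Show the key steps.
I(n) ~ sqrt(π/(30n))

φ(x) = 30 · x^2 + 22 · x^4 has its unique global minimum at x* = 0 (since φ'(x) = 60x + 88x^3 = 0 only at x = 0 for real x with both coefficients positive, and φ → ∞ as |x| → ∞). At x* = 0, φ(0) = 0 and φ''(0) = 60. Laplace's method then gives
  I(n) ~ sqrt(2π / (n · φ''(0))) · e^(−n φ(0)) = sqrt(2π / (60n)) = sqrt(π/(30n)).
The 22 · x^4 term contributes only at subleading order (an O(1/n) relative correction).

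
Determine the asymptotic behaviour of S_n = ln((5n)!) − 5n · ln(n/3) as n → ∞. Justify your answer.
S_n ~ 5n · (ln 15 − 1) + O(ln n)

Stirling: ln((5n)!) = 5n ln(5n) − 5n + O(ln n).
  S_n = 5n ln(5n) − 5n − 5n ln(n/3) + O(ln n)
      = 5n ln(5n) − 5n ln n + 5n ln 3 − 5n + O(ln n)
      = 5n ln 5 + 5n ln 3 − 5n + O(ln n)
      = 5n (ln 15 − 1) + O(ln n).
Numerically ln(15) − 1 ≈ 1.7081.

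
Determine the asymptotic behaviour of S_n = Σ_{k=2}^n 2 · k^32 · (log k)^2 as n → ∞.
S_n ~ 2 · n^33 · (log n)^2 / 33

By integral comparison, S_n = ∫_1^n 2 · x^32 · (log x)^2 dx + O(n^32 · (log n)^2). For the integral, the leading term of ∫_1^n x^32 (log x)^2 dx is n^33/33 · (log n)^2 (by repeated integration by parts; each step lowers the log-exponent and produces a relatively O(1/log n) correction). Hence S_n ~ 2 · n^33 · (log n)^2 / 33.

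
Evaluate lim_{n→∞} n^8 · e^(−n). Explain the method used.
lim = 0

Exponentials with base > 1 dominate every fixed polynomial: for any fixed c, n^c / e^n → 0 as n → ∞ (e.g. by the ratio test, or since e^n grows faster than any power of n). Hence n^8 · e^(−n) = n^8 / e^n → 0.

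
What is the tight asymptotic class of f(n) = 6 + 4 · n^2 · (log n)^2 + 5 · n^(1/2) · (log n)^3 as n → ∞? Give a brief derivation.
f(n) ∈ Θ(n^2 · (log n)^2)

Compare the terms by growth order. For large n, n^a · (log n)^b dominates n^a' · (log n)^b' iff a > a', or (a = a' and b > b'). Ranking the 3 terms shows the dominant one is 4 · n^2 · (log n)^2. Hence f(n) ∈ Θ(n^2 · (log n)^2).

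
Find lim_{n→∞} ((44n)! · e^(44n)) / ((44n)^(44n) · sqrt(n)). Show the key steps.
lim = sqrt(2π·44)

Stirling: (44n)! ~ sqrt(2π·44n) · (44n/e)^(44n). Hence
  (44n)! · e^(44n) / (44n)^(44n) ~ sqrt(2π·44n).
Dividing by sqrt(n): sqrt(2π·44n) / sqrt(n) = sqrt(2π·44) · n^((1−1)/2), so the limit is sqrt(2π·44).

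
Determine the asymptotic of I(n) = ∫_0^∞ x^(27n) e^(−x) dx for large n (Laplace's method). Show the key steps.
I(n) ~ sqrt(2π·27n) · (27n/e)^(27n)

Write the integrand as exp(27n ln x − x) and set f(x) = 27n ln x − x. Then f'(x) = 27n/x − 1 = 0 at x* = 27n, and f''(x*) = −27n/x*^2 = −1/(27n). Laplace's method (interior maximum) gives
  I(n) ~ e^(f(x*)) · sqrt(2π / |f''(x*)|)
        = exp(27n ln(27n) − 27n) · sqrt(2π · 27n)
        = (27n)^(27n) e^(−27n) · sqrt(2π·27n)
        = sqrt(2π·27n) · (27n/e)^(27n).
This matches Γ(27n+1) with Stirling applied to Γ.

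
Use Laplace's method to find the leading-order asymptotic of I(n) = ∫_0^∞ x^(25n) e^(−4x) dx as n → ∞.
I(n) ~ (sqrt(2π·25n) / 4) · (25n/(4e))^(25n)

Write the integrand as exp(25n ln x − 4x) and set f(x) = 25n ln x − 4x. Then f'(x) = 25n/x − 4 = 0 at x* = 25n/4, and f''(x*) = −25n/x*^2 = −4^2/(25n). Laplace's method (interior maximum) gives
  I(n) ~ e^(f(x*)) · sqrt(2π / |f''(x*)|)
        = exp(25n ln(25n/4) − 25n) · sqrt(2π · 25n / 4^2)
        = (25n/4)^(25n) e^(−25n) · sqrt(2π·25n) / 4
        = (sqrt(2π·25n) / 4) · (25n/(4e))^(25n).
This matches Γ(25n+1)/4^(25n+1) with Stirling applied to Γ.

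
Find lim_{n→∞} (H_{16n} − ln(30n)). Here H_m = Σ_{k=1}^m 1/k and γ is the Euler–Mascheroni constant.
lim = ln(8/15) + γ

By Euler-Maclaurin, H_m = ln m + γ + O(1/m). So
  H_{16n} − ln(30n) = ln(16n) + γ − ln(30n) + O(1/n)
                       = ln(16/30) + γ + O(1/n).
Hence the limit is ln(16/30) + γ (= ln(8/15)).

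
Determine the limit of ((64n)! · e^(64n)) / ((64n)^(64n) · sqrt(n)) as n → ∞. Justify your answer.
lim = sqrt(2π·64)

Stirling: (64n)! ~ sqrt(2π·64n) · (64n/e)^(64n). Hence
  (64n)! · e^(64n) / (64n)^(64n) ~ sqrt(2π·64n).
Dividing by sqrt(n): sqrt(2π·64n) / sqrt(n) = sqrt(2π·64) · n^((1−1)/2), so the limit is sqrt(2π·64).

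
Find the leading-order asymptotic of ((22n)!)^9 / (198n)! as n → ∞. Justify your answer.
((22n)!)^9/(198n)! ~ ((2π·22n)^(8/2) / 3) · 9^(−9·22n)  →  0

Write N = 22n. Stirling: N! ~ sqrt(2π N)(N/e)^N and (9N)! ~ sqrt(2π·9N)·(9N/e)^(9N).
  (N!)^9/(9N)! ~ (2π N)^(9/2) (N/e)^(9N) / [sqrt(2π·9N) (9N/e)^(9N)]
     = (2π N)^(9/2) / sqrt(2π·9N) · (N/(9N))^(9N)
     = (2π N)^((9−1)/2) / 3 · 9^(−9N).
Since 9^9 > 1, the factor 9^(−9N) decays exponentially, so the ratio → 0. Substituting N = 22n gives the stated form.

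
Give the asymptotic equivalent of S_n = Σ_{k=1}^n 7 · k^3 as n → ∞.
S_n ~ 7 · n^4 / 4

By integral comparison (Euler-Maclaurin), Σ_{k=1}^n 7 · k^3 = 7 · ∫_0^n x^3 dx + O(n^3) = 7 · n^4/4 + O(n^3). (Equivalently, Faulhaber's formula gives the same leading term.)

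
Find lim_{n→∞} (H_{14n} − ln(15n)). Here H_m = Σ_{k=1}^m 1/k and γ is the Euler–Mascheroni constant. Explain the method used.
lim = ln(14/15) + γ

By Euler-Maclaurin, H_m = ln m + γ + O(1/m). So
  H_{14n} − ln(15n) = ln(14n) + γ − ln(15n) + O(1/n)
                       = ln(14/15) + γ + O(1/n).
Hence the limit is ln(14/15) + γ.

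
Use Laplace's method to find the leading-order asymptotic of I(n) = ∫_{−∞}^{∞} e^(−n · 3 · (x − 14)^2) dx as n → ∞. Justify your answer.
I(n) = sqrt(π/(3n))

Here φ(x) = 3 · (x − 14)^2 has its unique minimum at x* = 14 with φ(x*) = 0 and φ''(x*) = 6. Laplace's method gives
  I(n) ~ e^(−n φ(x*)) · sqrt(2π / (n · φ''(x*))) = sqrt(2π / (6n)) = sqrt(π/(3n)).
This is exact: substituting u = (x − 14)·sqrt(3n) gives I(n) = (1/sqrt(3n)) ∫_{−∞}^{∞} e^(−u^2) du = sqrt(π/(3n)).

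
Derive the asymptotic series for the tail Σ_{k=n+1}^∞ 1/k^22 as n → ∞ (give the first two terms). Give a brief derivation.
Σ_{k>n} 1/k^22 = 1/(21 · n^21) − 1/(2 · n^22) + O(1/n^23)

Compare to the integral: ∫_{n}^∞ x^(−22) dx = [−x^(−21)/21]_{n}^∞ = 1/((22−1)·n^21). The Euler-Maclaurin correction adds −f(n)/2 = −1/(2·n^22). Euler-Maclaurin then gives
  Σ_{k>n} 1/k^22 = ∫_{n}^∞ dx/x^22 − 1/(2·n^22) + O(1/n^23).
(Equivalently this is ζ(22) − Σ_{k≤n} 1/k^22.)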